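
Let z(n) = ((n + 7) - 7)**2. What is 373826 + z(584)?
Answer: 714882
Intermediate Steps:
z(n) = n**2 (z(n) = ((7 + n) - 7)**2 = n**2)
373826 + z(584) = 373826 + 584**2 = 373826 + 341056 = 714882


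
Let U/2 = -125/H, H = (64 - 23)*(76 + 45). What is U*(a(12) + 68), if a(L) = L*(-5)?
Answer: -2000/4961 ≈ -0.40314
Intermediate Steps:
a(L) = -5*L
H = 4961 (H = 41*121 = 4961)
U = -250/4961 (U = 2*(-125/4961) = -250/4961 ≈ -0.050393)
U*(a(12) + 68) = -250*(-5*12 + 68)/4961 = -250*(-60 + 68)/4961 = -250/4961*8 = -2000/4961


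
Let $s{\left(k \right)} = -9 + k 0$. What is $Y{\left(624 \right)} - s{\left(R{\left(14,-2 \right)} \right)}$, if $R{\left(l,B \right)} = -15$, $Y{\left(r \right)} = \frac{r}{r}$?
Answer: $10$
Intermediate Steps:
$Y{\left(r \right)} = 1$
$s{\left(k \right)} = -9$ ($s{\left(k \right)} = -9 + 0 = -9$)
$Y{\left(624 \right)} - s{\left(R{\left(14,-2 \right)} \right)} = 1 - -9 = 1 + 9 = 10$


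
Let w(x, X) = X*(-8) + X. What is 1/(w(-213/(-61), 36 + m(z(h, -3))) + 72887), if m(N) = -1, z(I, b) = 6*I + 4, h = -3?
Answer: 1/72642 ≈ 1.3766e-5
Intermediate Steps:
z(I, b) = 4 + 6*I
w(x, X) = -7*X (w(x, X) = -8*X + X = -7*X)
1/(w(-213/(-61), 36 + m(z(h, -3))) + 72887) = 1/(-7*(36 - 1) + 72887) = 1/(-7*35 + 72887) = 1/(-245 + 72887) = 1/72642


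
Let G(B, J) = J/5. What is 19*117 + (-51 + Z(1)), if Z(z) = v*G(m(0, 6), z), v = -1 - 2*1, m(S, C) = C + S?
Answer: 10857/5 ≈ 2171.4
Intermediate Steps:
G(B, J) = J/5 (G(B, J) = J*(1/5) = J/5)
v = -3 (v = -1 - 2 = -3)
Z(z) = -3*z/5
19*117 + (-51 + Z(1)) = 19*117 + (-51 - 3/5*1) = 2223 + (-51 - 3/5) = 2223 - 258/5 = 10857/5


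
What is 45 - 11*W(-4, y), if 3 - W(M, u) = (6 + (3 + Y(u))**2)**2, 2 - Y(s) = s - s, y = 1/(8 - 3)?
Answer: 10583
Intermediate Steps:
y = 1/5 ≈ 0.20000
Y(s) = 2 (Y(s) = 2 - (s - s) = 2 - 1*0 = 2 + 0 = 2)
W(M, u) = -958 (W(M, u) = 3 - (6 + (3 + 2)**2)**2 = 3 - (6 + 5**2)**2 = 3 - (6 + 25)**2 = 3 - 1*31**2 = 3 - 1*961 = 3 - 961 = -958)
45 - 11*W(-4, y) = 45 - 11*(-958) = 45 + 10538 = 10583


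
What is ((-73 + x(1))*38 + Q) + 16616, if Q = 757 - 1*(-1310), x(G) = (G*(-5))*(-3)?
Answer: 16479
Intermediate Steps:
x(G) = 15*G (x(G) = -5*G*(-3) = 15*G)
Q = 2067 (Q = 757 + 1310 = 2067)
((-73 + x(1))*38 + Q) + 16616 = ((-73 + 15*1)*38 + 2067) + 16616 = ((-73 + 15)*38 + 2067) + 16616 = (-58*38 + 2067) + 16616 = (-2204 + 2067) + 16616 = -137 + 16616 = 16479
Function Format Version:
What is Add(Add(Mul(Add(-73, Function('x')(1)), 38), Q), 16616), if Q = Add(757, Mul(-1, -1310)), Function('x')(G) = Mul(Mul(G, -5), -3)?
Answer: 16479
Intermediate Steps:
Function('x')(G) = Mul(15, G) (Function('x')(G) = Mul(Mul(-5, G), -3) = Mul(15, G))
Q = 2067 (Q = Add(757, 1310) = 2067)
Add(Add(Mul(Add(-73, Function('x')(1)), 38), Q), 16616) = Add(Add(Mul(Add(-73, Mul(15, 1)), 38), 2067), 16616) = Add(Add(Mul(Add(-73, 15), 38), 2067), 16616) = Add(Add(Mul(-58, 38), 2067), 16616) = Add(Add(-2204, 2067), 16616) = Add(-137, 16616) = 16479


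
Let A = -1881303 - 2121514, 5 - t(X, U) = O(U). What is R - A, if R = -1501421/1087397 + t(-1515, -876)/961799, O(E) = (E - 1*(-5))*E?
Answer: 4186373295219730045/1045857347203 ≈ 4.0028e+6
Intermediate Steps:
O(E) = E*(5 + E) (O(E) = (E + 5)*E = (5 + E)*E = E*(5 + E))
t(X, U) = 5 - U*(5 + U)
A = -4002817
R = -2273739340806/1045857347203 (R = -1501421/1087397 + (5 - 1*(-876)*(5 - 876))/961799 = -1501421*1/1087397 + (5 - 1*(-876)*(-871))*(1/961799) = -1501421/1087397 + (5 - 762996)*(1/961799) = -1501421/1087397 - 762991*1/961799 = -1501421/1087397 - 762991/961799 = -2273739340806/1045857347203 ≈ -2.1740)
R - A = -2273739340806/1045857347203 - 1*(-4002817) = -2273739340806/1045857347203 + 4002817 = 4186373295219730045/1045857347203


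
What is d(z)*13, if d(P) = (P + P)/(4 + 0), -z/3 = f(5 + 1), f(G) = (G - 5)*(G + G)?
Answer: -234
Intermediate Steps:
f(G) = 2*G*(-5 + G) (f(G) = (-5 + G)*(2*G) = 2*G*(-5 + G))
z = -36 (z = -6*(5 + 1)*(-5 + (5 + 1)) = -6*6*(-5 + 6) = -6*6 = -3*12 = -36)
d(P) = P/2 (d(P) = (2*P)/4 = (2*P)*(¼) = P/2)
d(z)*13 = ((½)*(-36))*13 = -18*13 = -234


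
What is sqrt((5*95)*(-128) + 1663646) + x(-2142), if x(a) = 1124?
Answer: 1124 + 3*sqrt(178094) ≈ 2390.0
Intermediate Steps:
sqrt((5*95)*(-128) + 1663646) + x(-2142) = sqrt((5*95)*(-128) + 1663646) + 1124 = sqrt(475*(-128) + 1663646) + 1124 = sqrt(-60800 + 1663646) + 1124 = sqrt(1602846) + 1124 = 3*sqrt(178094) + 1124 = 1124 + 3*sqrt(178094)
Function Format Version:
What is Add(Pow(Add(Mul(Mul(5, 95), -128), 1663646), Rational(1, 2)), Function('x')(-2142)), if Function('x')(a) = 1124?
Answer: Add(1124, Mul(3, Pow(178094, Rational(1, 2)))) ≈ 2390.0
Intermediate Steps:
Add(Pow(Add(Mul(Mul(5, 95), -128), 1663646), Rational(1, 2)), Function('x')(-2142)) = Add(Pow(Add(Mul(Mul(5, 95), -128), 1663646), Rational(1, 2)), 1124) = Add(Pow(Add(Mul(475, -128), 1663646), Rational(1, 2)), 1124) = Add(Pow(Add(-60800, 1663646), Rational(1, 2)), 1124) = Add(Pow(1602846, Rational(1, 2)), 1124) = Add(Mul(3, Pow(178094, Rational(1, 2))), 1124) = Add(1124, Mul(3, Pow(178094, Rational(1, 2))))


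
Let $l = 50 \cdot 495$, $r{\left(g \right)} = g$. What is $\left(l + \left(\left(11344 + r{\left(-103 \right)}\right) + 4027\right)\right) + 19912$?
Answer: $59930$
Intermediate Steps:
$l = 24750$
$\left(l + \left(\left(11344 + r{\left(-103 \right)}\right) + 4027\right)\right) + 19912 = \left(24750 + \left(\left(11344 - 103\right) + 4027\right)\right) + 19912 = \left(24750 + \left(11241 + 4027\right)\right) + 19912 = \left(24750 + 15268\right) + 19912 = 40018 + 19912 = 59930$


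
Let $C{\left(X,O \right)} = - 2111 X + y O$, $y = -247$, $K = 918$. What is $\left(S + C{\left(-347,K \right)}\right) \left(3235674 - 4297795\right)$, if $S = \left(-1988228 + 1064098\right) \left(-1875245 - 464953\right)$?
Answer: $-2296993520258386831$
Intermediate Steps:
$S = 2162647177740$ ($S = \left(-924130\right) \left(-2340198\right) = 2162647177740$)
$C{\left(X,O \right)} = - 2111 X - 247 O$
$\left(S + C{\left(-347,K \right)}\right) \left(3235674 - 4297795\right) = \left(2162647177740 - -505771\right) \left(3235674 - 4297795\right) = \left(2162647177740 + \left(732517 - 226746\right)\right) \left(-1062121\right) = \left(2162647177740 + 505771\right) \left(-1062121\right) = 2162647683511 \left(-1062121\right) = -2296993520258386831$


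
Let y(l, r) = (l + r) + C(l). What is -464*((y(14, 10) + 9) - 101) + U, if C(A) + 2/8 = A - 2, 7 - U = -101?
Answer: 26208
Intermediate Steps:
U = 108 (U = 7 - 1*(-101) = 7 + 101 = 108)
C(A) = -9/4 + A (C(A) = -1/4 + (A - 2) = -1/4 + (-2 + A) = -9/4 + A)
y(l, r) = -9/4 + r + 2*l (y(l, r) = (l + r) + (-9/4 + l) = -9/4 + r + 2*l)
-464*((y(14, 10) + 9) - 101) + U = -464*(((-9/4 + 10 + 2*14) + 9) - 101) + 108 = -464*(((-9/4 + 10 + 28) + 9) - 101) + 108 = -464*((143/4 + 9) - 101) + 108 = -464*(179/4 - 101) + 108 = -464*(-225/4) + 108 = 26100 + 108 = 26208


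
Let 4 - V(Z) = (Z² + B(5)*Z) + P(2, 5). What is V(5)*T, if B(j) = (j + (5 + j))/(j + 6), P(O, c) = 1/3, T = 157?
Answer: -145853/33 ≈ -4419.8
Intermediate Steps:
P(O, c) = ⅓
B(j) = (5 + 2*j)/(6 + j)
V(Z) = 11/3 - Z² - 15*Z/11 (V(Z) = 4 - ((Z² + ((5 + 2*5)/(6 + 5))*Z) + ⅓) = 4 - ((Z² + ((5 + 10)/11)*Z) + ⅓) = 4 - ((Z² + ((1/11)*15)*Z) + ⅓) = 4 - ((Z² + 15*Z/11) + ⅓) = 4 - (⅓ + Z² + 15*Z/11) = 4 + (-⅓ - Z² - 15*Z/11) = 11/3 - Z² - 15*Z/11)
V(5)*T = (11/3 - 1*5² - 15/11*5)*157 = (11/3 - 1*25 - 75/11)*157 = (11/3 - 25 - 75/11)*157 = -929/33*157 = -145853/33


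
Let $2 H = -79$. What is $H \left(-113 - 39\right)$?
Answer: $6004$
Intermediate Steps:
$H = - \frac{79}{2}$ ($H = \frac{1}{2} \left(-79\right) = - \frac{79}{2} \approx -39.5$)
$H \left(-113 - 39\right) = - \frac{79 \left(-113 - 39\right)}{2} = \left(- \frac{79}{2}\right) \left(-152\right) = 6004$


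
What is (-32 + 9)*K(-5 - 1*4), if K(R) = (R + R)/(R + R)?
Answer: -23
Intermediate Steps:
K(R) = 1 (K(R) = (2*R)/((2*R)) = (2*R)*(1/(2*R)) = 1)
(-32 + 9)*K(-5 - 1*4) = (-32 + 9)*1 = -23*1 = -23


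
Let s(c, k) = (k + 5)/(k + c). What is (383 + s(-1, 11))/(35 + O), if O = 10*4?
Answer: 641/125 ≈ 5.1280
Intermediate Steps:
O = 40
s(c, k) = (5 + k)/(c + k)
(383 + s(-1, 11))/(35 + O) = (383 + (5 + 11)/(-1 + 11))/(35 + 40) = (383 + 16/10)/75 = (383 + (1/10)*16)*(1/75) = (383 + 8/5)*(1/75) = (1923/5)*(1/75) = 641/125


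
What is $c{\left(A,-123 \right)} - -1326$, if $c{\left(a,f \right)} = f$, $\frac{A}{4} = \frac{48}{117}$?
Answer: $1203$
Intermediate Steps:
$A = \frac{64}{39}$ ($A = 4 \cdot \frac{48}{117} = 4 \cdot 48 \cdot \frac{1}{117} = 4 \cdot \frac{16}{39} = \frac{64}{39} \approx 1.641$)
$c{\left(A,-123 \right)} - -1326 = -123 - -1326 = -123 + 1326 = 1203$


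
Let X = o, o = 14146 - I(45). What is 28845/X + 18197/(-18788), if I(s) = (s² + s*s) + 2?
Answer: 25589953/13546148 ≈ 1.8891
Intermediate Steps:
I(s) = 2 + 2*s² (I(s) = (s² + s²) + 2 = 2*s² + 2 = 2 + 2*s²)
o = 10094 (o = 14146 - (2 + 2*45²) = 14146 - (2 + 2*2025) = 14146 - (2 + 4050) = 14146 - 1*4052 = 14146 - 4052 = 10094)
X = 10094
28845/X + 18197/(-18788) = 28845/10094 + 18197/(-18788) = 28845*(1/10094) + 18197*(-1/18788) = 28845/10094 - 18197/18788 = 25589953/13546148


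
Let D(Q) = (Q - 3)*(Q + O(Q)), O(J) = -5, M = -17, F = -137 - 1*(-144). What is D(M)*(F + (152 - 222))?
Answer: -27720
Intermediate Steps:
F = 7 (F = -137 + 144 = 7)
D(Q) = (-5 + Q)*(-3 + Q) (D(Q) = (Q - 3)*(Q - 5) = (-3 + Q)*(-5 + Q) = (-5 + Q)*(-3 + Q))
D(M)*(F + (152 - 222)) = (15 + (-17)² - 8*(-17))*(7 + (152 - 222)) = (15 + 289 + 136)*(7 - 70) = 440*(-63) = -27720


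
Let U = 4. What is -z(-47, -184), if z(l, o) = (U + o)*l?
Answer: -8460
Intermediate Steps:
z(l, o) = l*(4 + o) (z(l, o) = (4 + o)*l = l*(4 + o))
-z(-47, -184) = -(-47)*(4 - 184) = -(-47)*(-180) = -1*8460 = -8460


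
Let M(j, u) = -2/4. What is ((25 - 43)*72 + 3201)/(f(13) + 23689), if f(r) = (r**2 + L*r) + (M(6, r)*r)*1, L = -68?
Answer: 762/9187 ≈ 0.082943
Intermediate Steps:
M(j, u) = -1/2 (M(j, u) = -2*1/4 = -1/2)
f(r) = r**2 - 137*r/2 (f(r) = (r**2 - 68*r) - r/2*1 = (r**2 - 68*r) - r/2 = r**2 - 137*r/2)
((25 - 43)*72 + 3201)/(f(13) + 23689) = ((25 - 43)*72 + 3201)/((1/2)*13*(-137 + 2*13) + 23689) = (-18*72 + 3201)/((1/2)*13*(-137 + 26) + 23689) = (-1296 + 3201)/((1/2)*13*(-111) + 23689) = 1905/(-1443/2 + 23689) = 1905/(45935/2) = 1905*(2/45935) = 762/9187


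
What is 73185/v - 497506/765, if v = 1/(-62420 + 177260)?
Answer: 6429492033494/765 ≈ 8.4046e+9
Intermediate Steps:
v = 1/114840 ≈ 8.7078e-6
73185/v - 497506/765 = 73185/(1/114840) - 497506/765 = 73185*114840 - 497506*1/765 = 8404565400 - 497506/765 = 6429492033494/765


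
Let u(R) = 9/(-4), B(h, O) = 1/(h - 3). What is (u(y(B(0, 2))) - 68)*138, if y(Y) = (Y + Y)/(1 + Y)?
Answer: -19389/2 ≈ -9694.5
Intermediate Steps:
B(h, O) = 1/(-3 + h)
y(Y) = 2*Y/(1 + Y) (y(Y) = (2*Y)/(1 + Y) = 2*Y/(1 + Y))
u(R) = -9/4 (u(R) = 9*(-¼) = -9/4)
(u(y(B(0, 2))) - 68)*138 = (-9/4 - 68)*138 = -281/4*138 = -19389/2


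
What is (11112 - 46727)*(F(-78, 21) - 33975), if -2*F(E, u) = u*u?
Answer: 2435745465/2 ≈ 1.2179e+9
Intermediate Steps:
F(E, u) = -u²/2 (F(E, u) = -u*u/2 = -u²/2)
(11112 - 46727)*(F(-78, 21) - 33975) = (11112 - 46727)*(-½*21² - 33975) = -35615*(-½*441 - 33975) = -35615*(-441/2 - 33975) = -35615*(-68391/2) = 2435745465/2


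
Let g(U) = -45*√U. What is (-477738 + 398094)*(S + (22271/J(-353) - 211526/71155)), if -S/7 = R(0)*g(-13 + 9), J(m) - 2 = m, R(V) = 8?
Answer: 6291643253684/1189305 - 401405760*I ≈ 5.2902e+6 - 4.0141e+8*I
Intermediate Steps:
J(m) = 2 + m
S = 5040*I (S = -56*(-45*√(-13 + 9)) = -56*(-90*I) = -(-5040)*I = 5040*I ≈ 5040.0*I)
(-477738 + 398094)*(S + (22271/J(-353) - 211526/71155)) = (-477738 + 398094)*(5040*I + (22271/(2 - 353) - 211526/71155)) = -79644*(5040*I + (22271/(-351) - 211526*1/71155)) = -79644*(5040*I + (22271*(-1/351) - 30218/10165)) = -79644*(5040*I + (-22271/351 - 30218/10165)) = -79644*(5040*I - 236991233/3567915) = -79644*(-236991233/3567915 + 5040*I) = 6291643253684/1189305 - 401405760*I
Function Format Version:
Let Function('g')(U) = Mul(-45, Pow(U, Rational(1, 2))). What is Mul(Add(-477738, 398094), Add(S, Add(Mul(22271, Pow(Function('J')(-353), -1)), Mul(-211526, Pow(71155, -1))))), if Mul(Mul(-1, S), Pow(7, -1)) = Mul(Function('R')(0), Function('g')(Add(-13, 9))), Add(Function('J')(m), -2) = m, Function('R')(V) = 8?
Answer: Add(Rational(6291643253684, 1189305), Mul(-401405760, I)) ≈ Add(5.2902e+6, Mul(-4.0141e+8, I))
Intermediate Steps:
Function('J')(m) = Add(2, m)
S = Mul(5040, I) (S = Mul(-7, Mul(8, Mul(-45, Pow(Add(-13, 9), Rational(1, 2))))) = Mul(-7, Mul(8, Mul(-45, Pow(-4, Rational(1, 2))))) = Mul(-7, Mul(8, Mul(-45, Mul(2, I)))) = Mul(-7, Mul(8, Mul(-90, I))) = Mul(-7, Mul(-720, I)) = Mul(5040, I) ≈ Mul(5040.0, I))
Mul(Add(-477738, 398094), Add(S, Add(Mul(22271, Pow(Function('J')(-353), -1)), Mul(-211526, Pow(71155, -1))))) = Mul(Add(-477738, 398094), Add(Mul(5040, I), Add(Mul(22271, Pow(Add(2, -353), -1)), Mul(-211526, Pow(71155, -1))))) = Mul(-79644, Add(Mul(5040, I), Add(Mul(22271, Pow(-351, -1)), Mul(-211526, Rational(1, 71155))))) = Mul(-79644, Add(Mul(5040, I), Add(Mul(22271, Rational(-1, 351)), Rational(-30218, 10165)))) = Mul(-79644, Add(Mul(5040, I), Add(Rational(-22271, 351), Rational(-30218, 10165)))) = Mul(-79644, Add(Mul(5040, I), Rational(-236991233, 3567915))) = Mul(-79644, Add(Rational(-236991233, 3567915), Mul(5040, I))) = Add(Rational(6291643253684, 1189305), Mul(-401405760, I))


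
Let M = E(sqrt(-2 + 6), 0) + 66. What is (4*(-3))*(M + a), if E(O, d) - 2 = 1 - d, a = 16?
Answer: -1020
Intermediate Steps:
E(O, d) = 3 - d (E(O, d) = 2 + (1 - d) = 3 - d)
M = 69 (M = (3 - 1*0) + 66 = (3 + 0) + 66 = 3 + 66 = 69)
(4*(-3))*(M + a) = (4*(-3))*(69 + 16) = -12*85 = -1020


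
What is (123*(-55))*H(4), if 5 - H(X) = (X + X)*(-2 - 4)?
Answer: -358545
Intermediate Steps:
H(X) = 5 + 12*X (H(X) = 5 - (X + X)*(-2 - 4) = 5 - 2*X*(-6) = 5 - (-12)*X = 5 + 12*X)
(123*(-55))*H(4) = (123*(-55))*(5 + 12*4) = -6765*(5 + 48) = -6765*53 = -358545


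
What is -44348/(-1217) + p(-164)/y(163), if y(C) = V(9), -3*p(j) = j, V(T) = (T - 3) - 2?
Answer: 182941/3651 ≈ 50.107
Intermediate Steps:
V(T) = -5 + T (V(T) = (-3 + T) - 2 = -5 + T)
p(j) = -j/3
y(C) = 4 (y(C) = -5 + 9 = 4)
-44348/(-1217) + p(-164)/y(163) = -44348/(-1217) - ⅓*(-164)/4 = -44348*(-1/1217) + (164/3)*(¼) = 44348/1217 + 41/3 = 182941/3651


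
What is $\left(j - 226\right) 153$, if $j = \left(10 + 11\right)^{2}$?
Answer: $32895$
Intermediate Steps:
$j = 441$ ($j = 21^{2} = 441$)
$\left(j - 226\right) 153 = \left(441 - 226\right) 153 = 215 \cdot 153 = 32895$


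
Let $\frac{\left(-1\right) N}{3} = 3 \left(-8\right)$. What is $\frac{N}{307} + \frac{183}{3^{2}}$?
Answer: $\frac{18943}{921} \approx 20.568$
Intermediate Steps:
$N = 72$ ($N = - 3 \cdot 3 \left(-8\right) = \left(-3\right) \left(-24\right) = 72$)
$\frac{N}{307} + \frac{183}{3^{2}} = \frac{72}{307} + \frac{183}{3^{2}} = 72 \cdot \frac{1}{307} + \frac{183}{9} = \frac{72}{307} + 183 \cdot \frac{1}{9} = \frac{72}{307} + \frac{61}{3} = \frac{18943}{921}$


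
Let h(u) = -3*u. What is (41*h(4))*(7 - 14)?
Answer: 3444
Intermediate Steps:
(41*h(4))*(7 - 14) = (41*(-3*4))*(7 - 14) = (41*(-12))*(-7) = -492*(-7) = 3444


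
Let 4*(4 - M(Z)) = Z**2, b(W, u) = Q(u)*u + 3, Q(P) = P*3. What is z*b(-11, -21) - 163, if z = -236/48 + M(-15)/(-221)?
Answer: -6369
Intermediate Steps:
Q(P) = 3*P
b(W, u) = 3 + 3*u**2 (b(W, u) = (3*u)*u + 3 = 3*u**2 + 3 = 3 + 3*u**2)
M(Z) = 4 - Z**2/4
z = -3103/663 (z = -236/48 + (4 - 1/4*(-15)**2)/(-221) = -236*1/48 + (4 - 1/4*225)*(-1/221) = -59/12 + (4 - 225/4)*(-1/221) = -59/12 - 209/4*(-1/221) = -59/12 + 209/884 = -3103/663 ≈ -4.6802)
z*b(-11, -21) - 163 = -3103*(3 + 3*(-21)**2)/663 - 163 = -3103*(3 + 3*441)/663 - 163 = -3103*(3 + 1323)/663 - 163 = -3103/663*1326 - 163 = -6206 - 163 = -6369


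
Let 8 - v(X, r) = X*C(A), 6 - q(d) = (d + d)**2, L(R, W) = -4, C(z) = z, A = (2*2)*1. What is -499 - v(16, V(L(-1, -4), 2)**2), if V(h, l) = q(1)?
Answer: -443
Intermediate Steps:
A = 4 (A = 4*1 = 4)
q(d) = 6 - 4*d**2 (q(d) = 6 - (d + d)**2 = 6 - (2*d)**2 = 6 - 4*d**2)
V(h, l) = 2 (V(h, l) = 6 - 4*1**2 = 6 - 4*1 = 6 - 4 = 2)
v(X, r) = 8 - 4*X (v(X, r) = 8 - X*4 = 8 - 4*X)
-499 - v(16, V(L(-1, -4), 2)**2) = -499 - (8 - 4*16) = -499 - (8 - 64) = -499 - 1*(-56) = -499 + 56 = -443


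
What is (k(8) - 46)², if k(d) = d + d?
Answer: 900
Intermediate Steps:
k(d) = 2*d
(k(8) - 46)² = (2*8 - 46)² = (16 - 46)² = (-30)² = 900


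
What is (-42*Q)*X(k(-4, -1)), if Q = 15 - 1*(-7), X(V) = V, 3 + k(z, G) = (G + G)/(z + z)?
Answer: 2541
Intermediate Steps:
k(z, G) = -3 + G/z (k(z, G) = -3 + (G + G)/(z + z) = -3 + (2*G)/((2*z)) = -3 + (2*G)*(1/(2*z)) = -3 + G/z)
Q = 22 (Q = 15 + 7 = 22)
(-42*Q)*X(k(-4, -1)) = (-42*22)*(-3 - 1/(-4)) = -924*(-3 - 1*(-¼)) = -924*(-3 + ¼) = -924*(-11/4) = 2541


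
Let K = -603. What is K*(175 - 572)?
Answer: 239391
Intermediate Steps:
K*(175 - 572) = -603*(175 - 572) = -603*(-397) = 239391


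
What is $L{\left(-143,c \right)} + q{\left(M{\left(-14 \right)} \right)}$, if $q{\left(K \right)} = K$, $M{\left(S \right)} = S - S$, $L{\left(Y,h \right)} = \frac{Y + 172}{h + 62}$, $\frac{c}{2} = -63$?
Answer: $- \frac{29}{64} \approx -0.45313$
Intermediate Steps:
$c = -126$ ($c = 2 \left(-63\right) = -126$)
$L{\left(Y,h \right)} = \frac{172 + Y}{62 + h}$
$M{\left(S \right)} = 0$
$L{\left(-143,c \right)} + q{\left(M{\left(-14 \right)} \right)} = \frac{172 - 143}{62 - 126} + 0 = \frac{1}{-64} \cdot 29 + 0 = \left(- \frac{1}{64}\right) 29 + 0 = - \frac{29}{64} + 0 = - \frac{29}{64}$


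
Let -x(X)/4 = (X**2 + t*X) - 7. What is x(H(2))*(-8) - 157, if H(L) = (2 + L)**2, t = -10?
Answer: 2691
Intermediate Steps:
x(X) = 28 - 4*X**2 + 40*X (x(X) = -4*((X**2 - 10*X) - 7) = -4*(-7 + X**2 - 10*X) = 28 - 4*X**2 + 40*X)
x(H(2))*(-8) - 157 = (28 - 4*(2 + 2)**4 + 40*(2 + 2)**2)*(-8) - 157 = (28 - 4*(4**2)**2 + 40*4**2)*(-8) - 157 = (28 - 4*16**2 + 40*16)*(-8) - 157 = (28 - 4*256 + 640)*(-8) - 157 = (28 - 1024 + 640)*(-8) - 157 = -356*(-8) - 157 = 2848 - 157 = 2691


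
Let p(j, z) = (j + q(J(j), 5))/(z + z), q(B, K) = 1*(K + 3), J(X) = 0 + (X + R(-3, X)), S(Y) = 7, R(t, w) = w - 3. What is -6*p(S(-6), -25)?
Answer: 9/5 ≈ 1.8000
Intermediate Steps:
R(t, w) = -3 + w
J(X) = -3 + 2*X (J(X) = 0 + (X + (-3 + X)) = 0 + (-3 + 2*X) = -3 + 2*X)
q(B, K) = 3 + K (q(B, K) = 1*(3 + K) = 3 + K)
p(j, z) = (8 + j)/(2*z) (p(j, z) = (j + (3 + 5))/(z + z) = (j + 8)/((2*z)) = (8 + j)*(1/(2*z)) = (8 + j)/(2*z))
-6*p(S(-6), -25) = -3*(8 + 7)/(-25) = -3*(-1)*15/25 = -6*(-3/10) = 9/5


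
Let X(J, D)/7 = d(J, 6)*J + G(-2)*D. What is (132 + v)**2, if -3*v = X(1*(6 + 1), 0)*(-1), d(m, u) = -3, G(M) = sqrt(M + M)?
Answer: 6889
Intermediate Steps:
G(M) = sqrt(2)*sqrt(M) (G(M) = sqrt(2*M) = sqrt(2)*sqrt(M))
X(J, D) = -21*J + 14*I*D (X(J, D) = 7*(-3*J + (sqrt(2)*sqrt(-2))*D) = 7*(-3*J + (sqrt(2)*(I*sqrt(2)))*D) = 7*(-3*J + (2*I)*D) = 7*(-3*J + 2*I*D) = -21*J + 14*I*D)
v = -49 (v = -(-21*(6 + 1) + 14*I*0)*(-1)/3 = -(-21*7 + 0)*(-1)/3 = -(-147 + 0)*(-1)/3 = -(-49)*(-1) = -1/3*147 = -49)
(132 + v)**2 = (132 - 49)**2 = 83**2 = 6889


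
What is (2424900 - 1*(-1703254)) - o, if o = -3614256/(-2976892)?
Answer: 3072266250778/744223 ≈ 4.1282e+6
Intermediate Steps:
o = 903564/744223 (o = -3614256*(-1/2976892) = 903564/744223 ≈ 1.2141)
(2424900 - 1*(-1703254)) - o = (2424900 - 1*(-1703254)) - 1*903564/744223 = (2424900 + 1703254) - 903564/744223 = 4128154 - 903564/744223 = 3072266250778/744223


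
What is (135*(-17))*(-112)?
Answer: 257040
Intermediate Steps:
(135*(-17))*(-112) = -2295*(-112) = 257040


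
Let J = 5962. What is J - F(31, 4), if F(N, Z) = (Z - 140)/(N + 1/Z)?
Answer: 745794/125 ≈ 5966.4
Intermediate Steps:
F(N, Z) = (-140 + Z)/(N + 1/Z)
J - F(31, 4) = 5962 - 4*(-140 + 4)/(1 + 31*4) = 5962 - 4*(-136)/(1 + 124) = 5962 - 4*(-136)/125 = 5962 - 1*(-544/125) = 5962 + 544/125 = 745794/125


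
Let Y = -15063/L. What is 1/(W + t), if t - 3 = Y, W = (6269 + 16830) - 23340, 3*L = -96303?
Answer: -32101/7624975 ≈ -0.0042100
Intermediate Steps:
L = -32101 (L = (⅓)*(-96303) = -32101)
W = -241 (W = 23099 - 23340 = -241)
Y = 15063/32101 (Y = -15063/(-32101) = -15063*(-1/32101) = 15063/32101 ≈ 0.46924)
t = 111366/32101 (t = 3 + 15063/32101 = 111366/32101 ≈ 3.4692)
1/(W + t) = 1/(-241 + 111366/32101) = 1/(-7624975/32101) = -32101/7624975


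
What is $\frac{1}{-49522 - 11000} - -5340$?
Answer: $\frac{323187479}{60522} \approx 5340.0$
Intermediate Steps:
$\frac{1}{-49522 - 11000} - -5340 = \frac{1}{-60522} + 5340 = - \frac{1}{60522} + 5340 = \frac{323187479}{60522}$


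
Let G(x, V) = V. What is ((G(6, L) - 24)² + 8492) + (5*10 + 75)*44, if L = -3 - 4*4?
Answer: 15841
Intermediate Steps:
L = -19 (L = -3 - 16 = -19)
((G(6, L) - 24)² + 8492) + (5*10 + 75)*44 = ((-19 - 24)² + 8492) + (5*10 + 75)*44 = ((-43)² + 8492) + (50 + 75)*44 = (1849 + 8492) + 125*44 = 10341 + 5500 = 15841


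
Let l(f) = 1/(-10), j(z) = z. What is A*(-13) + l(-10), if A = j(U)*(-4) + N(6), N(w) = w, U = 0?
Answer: -781/10 ≈ -78.100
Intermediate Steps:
l(f) = -⅒
A = 6 (A = 0*(-4) + 6 = 0 + 6 = 6)
A*(-13) + l(-10) = 6*(-13) - ⅒ = -78 - ⅒ = -781/10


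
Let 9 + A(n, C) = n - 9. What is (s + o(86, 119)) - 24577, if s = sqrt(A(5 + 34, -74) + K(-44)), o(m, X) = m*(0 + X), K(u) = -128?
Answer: -14343 + I*sqrt(107) ≈ -14343.0 + 10.344*I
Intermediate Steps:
A(n, C) = -18 + n (A(n, C) = -9 + (n - 9) = -9 + (-9 + n) = -18 + n)
o(m, X) = X*m (o(m, X) = m*X = X*m)
s = I*sqrt(107) (s = sqrt((-18 + (5 + 34)) - 128) = sqrt((-18 + 39) - 128) = sqrt(21 - 128) = sqrt(-107) = I*sqrt(107) ≈ 10.344*I)
(s + o(86, 119)) - 24577 = (I*sqrt(107) + 119*86) - 24577 = (I*sqrt(107) + 10234) - 24577 = (10234 + I*sqrt(107)) - 24577 = -14343 + I*sqrt(107)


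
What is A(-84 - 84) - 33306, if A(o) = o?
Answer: -33474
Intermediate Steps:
A(-84 - 84) - 33306 = (-84 - 84) - 33306 = -168 - 33306 = -33474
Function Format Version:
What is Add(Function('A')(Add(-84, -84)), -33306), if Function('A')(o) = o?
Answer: -33474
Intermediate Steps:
Add(Function('A')(Add(-84, -84)), -33306) = Add(Add(-84, -84), -33306) = Add(-168, -33306) = -33474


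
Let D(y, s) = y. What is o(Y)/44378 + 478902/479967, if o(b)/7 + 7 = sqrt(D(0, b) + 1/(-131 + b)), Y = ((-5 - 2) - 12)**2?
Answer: 7076398191/7099991842 + 7*sqrt(230)/10206940 ≈ 0.99669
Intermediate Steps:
Y = 361 (Y = (-7 - 12)**2 = (-19)**2 = 361)
o(b) = -49 + 7*sqrt(1/(-131 + b)) (o(b) = -49 + 7*sqrt(0 + 1/(-131 + b)) = -49 + 7*sqrt(1/(-131 + b)))
o(Y)/44378 + 478902/479967 = (-49 + 7*sqrt(1/(-131 + 361)))/44378 + 478902/479967 = (-49 + 7*sqrt(1/230))*(1/44378) + 478902*(1/479967) = (-49 + 7*sqrt(1/230))*(1/44378) + 159634/159989 = (-49 + 7*(sqrt(230)/230))*(1/44378) + 159634/159989 = (-49 + 7*sqrt(230)/230)*(1/44378) + 159634/159989 = (-49/44378 + 7*sqrt(230)/10206940) + 159634/159989 = 7076398191/7099991842 + 7*sqrt(230)/10206940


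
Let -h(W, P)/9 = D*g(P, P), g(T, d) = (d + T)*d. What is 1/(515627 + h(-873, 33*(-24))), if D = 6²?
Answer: -1/405951445 ≈ -2.4633e-9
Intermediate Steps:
g(T, d) = d*(T + d) (g(T, d) = (T + d)*d = d*(T + d))
D = 36
h(W, P) = -648*P² (h(W, P) = -324*P*(P + P) = -324*P*(2*P) = -324*2*P² = -648*P²)
1/(515627 + h(-873, 33*(-24))) = 1/(515627 - 648*(33*(-24))²) = 1/(515627 - 648*(-792)²) = 1/(515627 - 648*627264) = 1/(515627 - 406467072) = 1/(-405951445) = -1/405951445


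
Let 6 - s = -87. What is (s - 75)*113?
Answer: 2034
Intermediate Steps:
s = 93 (s = 6 - 1*(-87) = 6 + 87 = 93)
(s - 75)*113 = (93 - 75)*113 = 18*113 = 2034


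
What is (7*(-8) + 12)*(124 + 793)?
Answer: -40348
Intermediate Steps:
(7*(-8) + 12)*(124 + 793) = (-56 + 12)*917 = -44*917 = -40348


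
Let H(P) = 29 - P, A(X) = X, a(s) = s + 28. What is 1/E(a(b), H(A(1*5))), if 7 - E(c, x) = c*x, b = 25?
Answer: -1/1265 ≈ -0.00079051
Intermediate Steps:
a(s) = 28 + s
E(c, x) = 7 - c*x
1/E(a(b), H(A(1*5))) = 1/(7 - (28 + 25)*(29 - 5)) = 1/(7 - 1*53*(29 - 1*5)) = 1/(7 - 1*53*(29 - 5)) = 1/(7 - 1*53*24) = 1/(7 - 1272) = 1/(-1265) = -1/1265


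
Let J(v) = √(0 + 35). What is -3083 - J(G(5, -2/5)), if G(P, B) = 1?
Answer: -3083 - √35 ≈ -3088.9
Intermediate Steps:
J(v) = √35
-3083 - J(G(5, -2/5)) = -3083 - √35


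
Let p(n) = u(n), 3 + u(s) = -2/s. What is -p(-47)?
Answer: 139/47 ≈ 2.9574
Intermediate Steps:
u(s) = -3 - 2/s
p(n) = -3 - 2/n
-p(-47) = -(-3 - 2/(-47)) = -(-3 - 2*(-1/47)) = -(-3 + 2/47) = -1*(-139/47) = 139/47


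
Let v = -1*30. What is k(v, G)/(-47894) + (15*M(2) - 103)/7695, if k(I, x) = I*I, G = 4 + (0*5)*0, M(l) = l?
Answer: -5210881/184272165 ≈ -0.028278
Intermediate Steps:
v = -30
G = 4 (G = 4 + 0*0 = 4 + 0 = 4)
k(I, x) = I**2
k(v, G)/(-47894) + (15*M(2) - 103)/7695 = (-30)**2/(-47894) + (15*2 - 103)/7695 = 900*(-1/47894) + (30 - 103)*(1/7695) = -450/23947 - 73*1/7695 = -450/23947 - 73/7695 = -5210881/184272165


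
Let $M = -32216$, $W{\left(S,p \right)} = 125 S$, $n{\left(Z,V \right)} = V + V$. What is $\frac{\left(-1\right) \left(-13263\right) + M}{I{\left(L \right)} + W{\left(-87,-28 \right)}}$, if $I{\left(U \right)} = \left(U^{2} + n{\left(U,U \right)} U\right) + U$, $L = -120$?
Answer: $- \frac{18953}{32205} \approx -0.58851$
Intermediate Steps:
$n{\left(Z,V \right)} = 2 V$
$I{\left(U \right)} = U + 3 U^{2}$ ($I{\left(U \right)} = \left(U^{2} + 2 U U\right) + U = \left(U^{2} + 2 U^{2}\right) + U = 3 U^{2} + U = U + 3 U^{2}$)
$\frac{\left(-1\right) \left(-13263\right) + M}{I{\left(L \right)} + W{\left(-87,-28 \right)}} = \frac{\left(-1\right) \left(-13263\right) - 32216}{- 120 \left(1 + 3 \left(-120\right)\right) + 125 \left(-87\right)} = \frac{13263 - 32216}{- 120 \left(1 - 360\right) - 10875} = - \frac{18953}{\left(-120\right) \left(-359\right) - 10875} = - \frac{18953}{43080 - 10875} = - \frac{18953}{32205}$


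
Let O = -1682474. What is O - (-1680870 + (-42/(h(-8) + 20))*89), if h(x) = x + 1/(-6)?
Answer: -91456/71 ≈ -1288.1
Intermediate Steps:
h(x) = -⅙ + x (h(x) = x - ⅙ = -⅙ + x)
O - (-1680870 + (-42/(h(-8) + 20))*89) = -1682474 - (-1680870 + (-42/((-⅙ - 8) + 20))*89) = -1682474 - (-1680870 + (-42/(-49/6 + 20))*89) = -1682474 - (-1680870 + (-42/(71/6))*89) = -1682474 - (-1680870 + ((6/71)*(-42))*89) = -1682474 - (-1680870 - 252/71*89) = -1682474 - (-1680870 - 22428/71) = -1682474 - 1*(-119364198/71) = -1682474 + 119364198/71 = -91456/71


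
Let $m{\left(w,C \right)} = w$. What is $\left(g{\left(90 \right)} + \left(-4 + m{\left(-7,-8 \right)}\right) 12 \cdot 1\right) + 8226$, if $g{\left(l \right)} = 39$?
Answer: $8133$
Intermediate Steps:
$\left(g{\left(90 \right)} + \left(-4 + m{\left(-7,-8 \right)}\right) 12 \cdot 1\right) + 8226 = \left(39 + \left(-4 - 7\right) 12 \cdot 1\right) + 8226 = \left(39 - 132\right) + 8226 = -93 + 8226 = 8133$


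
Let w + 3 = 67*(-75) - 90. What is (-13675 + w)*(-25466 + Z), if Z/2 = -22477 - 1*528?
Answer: 1343248468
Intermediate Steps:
Z = -46010 (Z = 2*(-22477 - 1*528) = 2*(-22477 - 528) = 2*(-23005) = -46010)
w = -5118 (w = -3 + (67*(-75) - 90) = -3 + (-5025 - 90) = -3 - 5115 = -5118)
(-13675 + w)*(-25466 + Z) = (-13675 - 5118)*(-25466 - 46010) = -18793*(-71476) = 1343248468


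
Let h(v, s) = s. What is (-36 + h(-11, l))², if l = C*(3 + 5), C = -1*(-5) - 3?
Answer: 400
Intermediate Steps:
C = 2 (C = 5 - 3 = 2)
l = 16 (l = 2*(3 + 5) = 2*8 = 16)
(-36 + h(-11, l))² = (-36 + 16)² = (-20)² = 400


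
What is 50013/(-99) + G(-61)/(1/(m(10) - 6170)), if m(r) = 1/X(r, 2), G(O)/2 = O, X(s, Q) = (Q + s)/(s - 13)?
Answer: 16549837/22 ≈ 7.5227e+5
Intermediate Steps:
X(s, Q) = (Q + s)/(-13 + s)
G(O) = 2*O
m(r) = (-13 + r)/(2 + r) (m(r) = 1/((2 + r)/(-13 + r)) = (-13 + r)/(2 + r))
50013/(-99) + G(-61)/(1/(m(10) - 6170)) = 50013/(-99) + (2*(-61))/(1/((-13 + 10)/(2 + 10) - 6170)) = 50013*(-1/99) - 122/(1/(-3/12 - 6170)) = -5557/11 - 122/(1/((1/12)*(-3) - 6170)) = -5557/11 - 122/(1/(-¼ - 6170)) = -5557/11 - 122/(1/(-24681/4)) = -5557/11 - 122/(-4/24681) = -5557/11 - 122*(-24681/4) = -5557/11 + 1505541/2 = 16549837/22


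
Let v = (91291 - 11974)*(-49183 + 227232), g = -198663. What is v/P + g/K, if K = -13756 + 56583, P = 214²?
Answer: 604807180880043/1961305292 ≈ 3.0837e+5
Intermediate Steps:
P = 45796
v = 14122312533 (v = 79317*178049 = 14122312533)
K = 42827
v/P + g/K = 14122312533/45796 - 198663/42827 = 604807180880043/1961305292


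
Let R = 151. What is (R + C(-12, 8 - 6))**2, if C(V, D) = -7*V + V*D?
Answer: 44521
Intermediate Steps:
C(V, D) = -7*V + D*V
(R + C(-12, 8 - 6))**2 = (151 - 12*(-7 + (8 - 6)))**2 = (151 - 12*(-7 + 2))**2 = (151 - 12*(-5))**2 = (151 + 60)**2 = 211**2 = 44521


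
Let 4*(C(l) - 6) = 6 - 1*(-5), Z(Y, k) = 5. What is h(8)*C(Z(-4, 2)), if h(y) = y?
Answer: 70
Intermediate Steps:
C(l) = 35/4 (C(l) = 6 + (6 - 1*(-5))/4 = 6 + (6 + 5)/4 = 6 + (¼)*11 = 6 + 11/4 = 35/4)
h(8)*C(Z(-4, 2)) = 8*(35/4) = 70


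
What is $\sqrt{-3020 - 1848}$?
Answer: $2 i \sqrt{1217} \approx 69.771 i$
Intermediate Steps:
$\sqrt{-3020 - 1848} = \sqrt{-4868} = 2 i \sqrt{1217}$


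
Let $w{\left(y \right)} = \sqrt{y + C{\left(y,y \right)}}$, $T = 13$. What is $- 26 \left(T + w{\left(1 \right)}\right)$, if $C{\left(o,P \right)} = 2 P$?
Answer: $-338 - 26 \sqrt{3} \approx -383.03$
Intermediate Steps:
$w{\left(y \right)} = \sqrt{3} \sqrt{y}$ ($w{\left(y \right)} = \sqrt{y + 2 y} = \sqrt{3 y} = \sqrt{3} \sqrt{y}$)
$- 26 \left(T + w{\left(1 \right)}\right) = - 26 \left(13 + \sqrt{3} \sqrt{1}\right) = - 26 \left(13 + \sqrt{3} \cdot 1\right) = - 26 \left(13 + \sqrt{3}\right) = -338 - 26 \sqrt{3}$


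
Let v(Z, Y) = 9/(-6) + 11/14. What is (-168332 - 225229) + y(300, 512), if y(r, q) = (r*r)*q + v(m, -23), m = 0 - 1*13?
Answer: 319805068/7 ≈ 4.5686e+7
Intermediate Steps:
m = -13 (m = 0 - 13 = -13)
v(Z, Y) = -5/7 (v(Z, Y) = 9*(-1/6) + 11*(1/14) = -3/2 + 11/14 = -5/7)
y(r, q) = -5/7 + q*r**2 (y(r, q) = (r*r)*q - 5/7 = r**2*q - 5/7 = q*r**2 - 5/7 = -5/7 + q*r**2)
(-168332 - 225229) + y(300, 512) = (-168332 - 225229) + (-5/7 + 512*300**2) = -393561 + (-5/7 + 512*90000) = -393561 + (-5/7 + 46080000) = -393561 + 322559995/7 = 319805068/7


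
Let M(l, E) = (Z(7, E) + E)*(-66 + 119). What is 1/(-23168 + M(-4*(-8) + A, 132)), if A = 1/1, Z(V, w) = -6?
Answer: -1/16490 ≈ -6.0643e-5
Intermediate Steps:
A = 1
M(l, E) = -318 + 53*E (M(l, E) = (-6 + E)*(-66 + 119) = (-6 + E)*53 = -318 + 53*E)
1/(-23168 + M(-4*(-8) + A, 132)) = 1/(-23168 + (-318 + 53*132)) = 1/(-23168 + (-318 + 6996)) = 1/(-23168 + 6678) = 1/(-16490) = -1/16490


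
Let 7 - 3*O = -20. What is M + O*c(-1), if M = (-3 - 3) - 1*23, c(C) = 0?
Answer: -29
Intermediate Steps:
O = 9 (O = 7/3 - ⅓*(-20) = 7/3 + 20/3 = 9)
M = -29 (M = -6 - 23 = -29)
M + O*c(-1) = -29 + 9*0 = -29 + 0 = -29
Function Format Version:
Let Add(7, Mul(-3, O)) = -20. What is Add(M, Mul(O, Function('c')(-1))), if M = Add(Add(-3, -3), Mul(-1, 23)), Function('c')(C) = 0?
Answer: -29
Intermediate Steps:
O = 9 (O = Add(Rational(7, 3), Mul(Rational(-1, 3), -20)) = Add(Rational(7, 3), Rational(20, 3)) = 9)
M = -29 (M = Add(-6, -23) = -29)
Add(M, Mul(O, Function('c')(-1))) = Add(-29, Mul(9, 0)) = Add(-29, 0) = -29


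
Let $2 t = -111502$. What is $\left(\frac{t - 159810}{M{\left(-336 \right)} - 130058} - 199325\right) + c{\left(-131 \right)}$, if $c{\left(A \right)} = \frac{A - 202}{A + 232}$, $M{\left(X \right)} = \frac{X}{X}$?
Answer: $- \frac{2618306301345}{13135757} \approx -1.9933 \cdot 10^{5}$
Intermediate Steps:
$t = -55751$ ($t = \frac{1}{2} \left(-111502\right) = -55751$)
$M{\left(X \right)} = 1$
$c{\left(A \right)} = \frac{-202 + A}{232 + A}$
$\left(\frac{t - 159810}{M{\left(-336 \right)} - 130058} - 199325\right) + c{\left(-131 \right)} = \left(\frac{-55751 - 159810}{1 - 130058} - 199325\right) + \frac{-202 - 131}{232 - 131} = \left(- \frac{215561}{-130057} - 199325\right) + \frac{1}{101} \left(-333\right) = \left(\left(-215561\right) \left(- \frac{1}{130057}\right) - 199325\right) + \frac{1}{101} \left(-333\right) = \left(\frac{215561}{130057} - 199325\right) - \frac{333}{101} = - \frac{25923395964}{130057} - \frac{333}{101} = - \frac{2618306301345}{13135757}$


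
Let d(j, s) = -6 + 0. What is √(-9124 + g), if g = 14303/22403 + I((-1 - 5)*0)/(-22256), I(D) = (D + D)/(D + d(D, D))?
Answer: I*√4578964157607/22403 ≈ 95.516*I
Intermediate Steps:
d(j, s) = -6
I(D) = 2*D/(-6 + D) (I(D) = (D + D)/(D - 6) = (2*D)/(-6 + D) = 2*D/(-6 + D))
g = 14303/22403 (g = 14303/22403 + (2*((-1 - 5)*0)/(-6 + (-1 - 5)*0))/(-22256) = 14303*(1/22403) + (2*(-6*0)/(-6 - 6*0))*(-1/22256) = 14303/22403 + (2*0/(-6 + 0))*(-1/22256) = 14303/22403 + (2*0/(-6))*(-1/22256) = 14303/22403 + (2*0*(-⅙))*(-1/22256) = 14303/22403 + 0*(-1/22256) = 14303/22403 + 0 = 14303/22403 ≈ 0.63844)
√(-9124 + g) = √(-9124 + 14303/22403) = √(-204390669/22403) = I*√4578964157607/22403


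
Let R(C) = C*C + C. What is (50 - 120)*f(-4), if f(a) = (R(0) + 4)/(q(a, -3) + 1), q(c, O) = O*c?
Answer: -280/13 ≈ -21.538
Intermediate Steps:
R(C) = C + C**2 (R(C) = C**2 + C = C + C**2)
f(a) = 4/(1 - 3*a) (f(a) = (0*(1 + 0) + 4)/(-3*a + 1) = (0*1 + 4)/(1 - 3*a) = (0 + 4)/(1 - 3*a) = 4/(1 - 3*a))
(50 - 120)*f(-4) = (50 - 120)*(-4/(-1 + 3*(-4))) = -(-280)/(-1 - 12) = -(-280)/(-13) = -(-280)*(-1)/13 = -70*4/13 = -280/13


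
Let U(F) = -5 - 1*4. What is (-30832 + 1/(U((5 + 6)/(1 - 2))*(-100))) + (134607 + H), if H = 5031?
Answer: 97925401/900 ≈ 1.0881e+5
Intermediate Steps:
U(F) = -9 (U(F) = -5 - 4 = -9)
(-30832 + 1/(U((5 + 6)/(1 - 2))*(-100))) + (134607 + H) = (-30832 + 1/(-9*(-100))) + (134607 + 5031) = (-30832 + 1/900) + 139638 = -27748799/900 + 139638 = 97925401/900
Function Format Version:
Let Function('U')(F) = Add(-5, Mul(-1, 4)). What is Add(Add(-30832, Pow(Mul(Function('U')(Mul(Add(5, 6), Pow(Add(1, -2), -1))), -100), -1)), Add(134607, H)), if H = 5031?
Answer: Rational(97925401, 900) ≈ 1.0881e+5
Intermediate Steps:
Function('U')(F) = -9 (Function('U')(F) = Add(-5, -4) = -9)
Add(Add(-30832, Pow(Mul(Function('U')(Mul(Add(5, 6), Pow(Add(1, -2), -1))), -100), -1)), Add(134607, H)) = Add(Add(-30832, Pow(Mul(-9, -100), -1)), Add(134607, 5031)) = Add(Add(-30832, Pow(900, -1)), 139638) = Add(Add(-30832, Rational(1, 900)), 139638) = Add(Rational(-27748799, 900), 139638) = Rational(97925401, 900)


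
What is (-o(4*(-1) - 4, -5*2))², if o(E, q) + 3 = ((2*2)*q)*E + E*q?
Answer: 157609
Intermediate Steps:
o(E, q) = -3 + 5*E*q (o(E, q) = -3 + (((2*2)*q)*E + E*q) = -3 + ((4*q)*E + E*q) = -3 + (4*E*q + E*q) = -3 + 5*E*q)
(-o(4*(-1) - 4, -5*2))² = (-(-3 + 5*(4*(-1) - 4)*(-5*2)))² = (-(-3 + 5*(-4 - 4)*(-10)))² = (-(-3 + 5*(-8)*(-10)))² = (-(-3 + 400))² = (-1*397)² = (-397)² = 157609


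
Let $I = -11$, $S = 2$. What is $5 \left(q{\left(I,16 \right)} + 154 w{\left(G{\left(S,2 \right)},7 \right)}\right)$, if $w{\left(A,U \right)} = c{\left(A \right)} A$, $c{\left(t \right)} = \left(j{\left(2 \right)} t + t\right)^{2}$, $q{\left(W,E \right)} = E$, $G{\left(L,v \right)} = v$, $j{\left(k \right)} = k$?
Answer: $55520$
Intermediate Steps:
$c{\left(t \right)} = 9 t^{2}$ ($c{\left(t \right)} = \left(2 t + t\right)^{2} = \left(3 t\right)^{2} = 9 t^{2}$)
$w{\left(A,U \right)} = 9 A^{3}$ ($w{\left(A,U \right)} = 9 A^{2} A = 9 A^{3}$)
$5 \left(q{\left(I,16 \right)} + 154 w{\left(G{\left(S,2 \right)},7 \right)}\right) = 5 \left(16 + 154 \cdot 9 \cdot 2^{3}\right) = 5 \left(16 + 154 \cdot 9 \cdot 8\right) = 5 \left(16 + 154 \cdot 72\right) = 5 \left(16 + 11088\right) = 5 \cdot 11104 = 55520$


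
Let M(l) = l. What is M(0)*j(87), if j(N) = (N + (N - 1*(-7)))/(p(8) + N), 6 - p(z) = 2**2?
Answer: 0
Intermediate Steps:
p(z) = 2 (p(z) = 6 - 1*2**2 = 6 - 1*4 = 6 - 4 = 2)
j(N) = (7 + 2*N)/(2 + N) (j(N) = (N + (N - 1*(-7)))/(2 + N) = (N + (N + 7))/(2 + N) = (N + (7 + N))/(2 + N) = (7 + 2*N)/(2 + N))
M(0)*j(87) = 0*((7 + 2*87)/(2 + 87)) = 0*((7 + 174)/89) = 0*((1/89)*181) = 0*(181/89) = 0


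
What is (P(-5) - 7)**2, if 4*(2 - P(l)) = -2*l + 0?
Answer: 225/4 ≈ 56.250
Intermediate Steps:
P(l) = 2 + l/2 (P(l) = 2 - (-2*l + 0)/4 = 2 - (-1)*l/2 = 2 + l/2)
(P(-5) - 7)**2 = ((2 + (1/2)*(-5)) - 7)**2 = ((2 - 5/2) - 7)**2 = (-1/2 - 7)**2 = (-15/2)**2 = 225/4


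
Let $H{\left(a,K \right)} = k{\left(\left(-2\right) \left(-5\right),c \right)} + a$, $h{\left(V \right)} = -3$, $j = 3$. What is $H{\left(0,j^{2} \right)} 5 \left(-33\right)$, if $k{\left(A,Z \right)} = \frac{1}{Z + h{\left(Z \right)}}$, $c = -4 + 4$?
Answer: $55$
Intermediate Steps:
$c = 0$
$k{\left(A,Z \right)} = \frac{1}{-3 + Z}$ ($k{\left(A,Z \right)} = \frac{1}{Z - 3} = \frac{1}{-3 + Z}$)
$H{\left(a,K \right)} = - \frac{1}{3} + a$ ($H{\left(a,K \right)} = \frac{1}{-3 + 0} + a = \frac{1}{-3} + a = - \frac{1}{3} + a$)
$H{\left(0,j^{2} \right)} 5 \left(-33\right) = \left(- \frac{1}{3} + 0\right) 5 \left(-33\right) = \left(- \frac{1}{3}\right) 5 \left(-33\right) = \left(- \frac{5}{3}\right) \left(-33\right) = 55$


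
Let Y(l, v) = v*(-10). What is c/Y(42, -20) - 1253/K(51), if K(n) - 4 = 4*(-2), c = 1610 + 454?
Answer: 32357/100 ≈ 323.57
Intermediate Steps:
c = 2064
Y(l, v) = -10*v
K(n) = -4 (K(n) = 4 + 4*(-2) = 4 - 8 = -4)
c/Y(42, -20) - 1253/K(51) = 2064/((-10*(-20))) - 1253/(-4) = 2064/200 - 1253*(-¼) = 2064*(1/200) + 1253/4 = 258/25 + 1253/4 = 32357/100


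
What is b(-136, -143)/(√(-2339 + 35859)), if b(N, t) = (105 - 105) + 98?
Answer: 49*√2095/4190 ≈ 0.53527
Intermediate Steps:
b(N, t) = 98 (b(N, t) = 0 + 98 = 98)
b(-136, -143)/(√(-2339 + 35859)) = 98/(√(-2339 + 35859)) = 98/(√33520) = 98/((4*√2095)) = 98*(√2095/8380) = 49*√2095/4190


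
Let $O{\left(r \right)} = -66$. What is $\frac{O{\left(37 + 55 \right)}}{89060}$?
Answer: $- \frac{33}{44530} \approx -0.00074107$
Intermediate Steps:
$\frac{O{\left(37 + 55 \right)}}{89060} = - \frac{66}{89060} = \left(-66\right) \frac{1}{89060} = - \frac{33}{44530}$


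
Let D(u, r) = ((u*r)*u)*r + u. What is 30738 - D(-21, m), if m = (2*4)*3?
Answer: -223257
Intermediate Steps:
m = 24 (m = 8*3 = 24)
D(u, r) = u + r²*u² (D(u, r) = ((r*u)*u)*r + u = (r*u²)*r + u = r²*u² + u = u + r²*u²)
30738 - D(-21, m) = 30738 - (-21)*(1 - 21*24²) = 30738 - (-21)*(1 - 21*576) = 30738 - (-21)*(1 - 12096) = 30738 - (-21)*(-12095) = 30738 - 1*253995 = 30738 - 253995 = -223257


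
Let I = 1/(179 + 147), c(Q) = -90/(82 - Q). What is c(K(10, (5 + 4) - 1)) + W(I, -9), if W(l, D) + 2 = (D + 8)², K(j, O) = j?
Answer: -9/4 ≈ -2.2500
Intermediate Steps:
I = 1/326 ≈ 0.0030675
W(l, D) = -2 + (8 + D)² (W(l, D) = -2 + (D + 8)² = -2 + (8 + D)²)
c(K(10, (5 + 4) - 1)) + W(I, -9) = 90/(-82 + 10) + (-2 + (8 - 9)²) = 90/(-72) + (-2 + (-1)²) = 90*(-1/72) + (-2 + 1) = -5/4 - 1 = -9/4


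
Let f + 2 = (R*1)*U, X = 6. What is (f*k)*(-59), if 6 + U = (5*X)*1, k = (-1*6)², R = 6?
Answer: -301608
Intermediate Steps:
k = 36 (k = (-6)² = 36)
U = 24 (U = -6 + (5*6)*1 = -6 + 30*1 = -6 + 30 = 24)
f = 142 (f = -2 + (6*1)*24 = -2 + 6*24 = -2 + 144 = 142)
(f*k)*(-59) = (142*36)*(-59) = 5112*(-59) = -301608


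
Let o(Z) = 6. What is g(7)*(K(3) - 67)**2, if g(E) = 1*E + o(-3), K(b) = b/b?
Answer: 56628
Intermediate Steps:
K(b) = 1
g(E) = 6 + E (g(E) = 1*E + 6 = E + 6 = 6 + E)
g(7)*(K(3) - 67)**2 = (6 + 7)*(1 - 67)**2 = 13*(-66)**2 = 13*4356 = 56628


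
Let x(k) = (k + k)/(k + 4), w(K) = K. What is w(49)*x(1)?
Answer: 98/5 ≈ 19.600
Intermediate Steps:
x(k) = 2*k/(4 + k) (x(k) = (2*k)/(4 + k) = 2*k/(4 + k))
w(49)*x(1) = 49*(2*1/(4 + 1)) = 49*(2*1/5) = 49*(2*1*(⅕)) = 49*(⅖) = 98/5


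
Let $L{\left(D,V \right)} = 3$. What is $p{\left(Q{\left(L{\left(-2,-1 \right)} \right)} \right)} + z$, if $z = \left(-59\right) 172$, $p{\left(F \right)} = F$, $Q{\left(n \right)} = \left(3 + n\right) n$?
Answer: $-10130$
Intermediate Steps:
$Q{\left(n \right)} = n \left(3 + n\right)$
$z = -10148$
$p{\left(Q{\left(L{\left(-2,-1 \right)} \right)} \right)} + z = 3 \left(3 + 3\right) - 10148 = 3 \cdot 6 - 10148 = 18 - 10148 = -10130$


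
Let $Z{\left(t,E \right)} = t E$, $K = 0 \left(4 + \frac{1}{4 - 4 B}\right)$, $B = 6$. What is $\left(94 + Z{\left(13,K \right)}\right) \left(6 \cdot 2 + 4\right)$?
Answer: $1504$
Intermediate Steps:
$K = 0$ ($K = 0 \left(4 + \frac{1}{4 - 24}\right) = 0 \left(4 + \frac{1}{-20}\right) = 0 \left(4 - \frac{1}{20}\right) = 0 \cdot \frac{79}{20} = 0$)
$Z{\left(t,E \right)} = E t$
$\left(94 + Z{\left(13,K \right)}\right) \left(6 \cdot 2 + 4\right) = \left(94 + 0 \cdot 13\right) \left(6 \cdot 2 + 4\right) = \left(94 + 0\right) \left(12 + 4\right) = 94 \cdot 16 = 1504$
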